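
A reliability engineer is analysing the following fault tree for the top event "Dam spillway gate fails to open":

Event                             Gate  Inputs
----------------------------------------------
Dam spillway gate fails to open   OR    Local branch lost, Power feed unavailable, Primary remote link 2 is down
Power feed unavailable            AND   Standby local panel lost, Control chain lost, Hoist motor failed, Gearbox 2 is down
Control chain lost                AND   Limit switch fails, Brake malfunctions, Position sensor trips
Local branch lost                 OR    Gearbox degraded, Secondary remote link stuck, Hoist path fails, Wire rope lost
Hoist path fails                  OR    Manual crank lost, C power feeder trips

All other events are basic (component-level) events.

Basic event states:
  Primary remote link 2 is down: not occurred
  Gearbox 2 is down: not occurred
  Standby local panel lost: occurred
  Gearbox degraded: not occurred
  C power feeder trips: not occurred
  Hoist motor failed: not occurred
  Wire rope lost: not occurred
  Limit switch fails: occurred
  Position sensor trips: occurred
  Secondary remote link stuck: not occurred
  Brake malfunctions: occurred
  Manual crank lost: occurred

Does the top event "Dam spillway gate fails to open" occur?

Yes

Hoist path fails [OR]: Manual crank lost=occurs, C power feeder trips=not → at least one input occurs → occurs.
Local branch lost [OR]: Gearbox degraded=not, Secondary remote link stuck=not, Hoist path fails=occurs, Wire rope lost=not → at least one input occurs → occurs.
Control chain lost [AND]: Limit switch fails=occurs, Brake malfunctions=occurs, Position sensor trips=occurs → all inputs occur → occurs.
Power feed unavailable [AND]: Standby local panel lost=occurs, Control chain lost=occurs, Hoist motor failed=not, Gearbox 2 is down=not → not all inputs occur → does not occur.
Dam spillway gate fails to open [OR]: Local branch lost=occurs, Power feed unavailable=not, Primary remote link 2 is down=not → at least one input occurs → occurs.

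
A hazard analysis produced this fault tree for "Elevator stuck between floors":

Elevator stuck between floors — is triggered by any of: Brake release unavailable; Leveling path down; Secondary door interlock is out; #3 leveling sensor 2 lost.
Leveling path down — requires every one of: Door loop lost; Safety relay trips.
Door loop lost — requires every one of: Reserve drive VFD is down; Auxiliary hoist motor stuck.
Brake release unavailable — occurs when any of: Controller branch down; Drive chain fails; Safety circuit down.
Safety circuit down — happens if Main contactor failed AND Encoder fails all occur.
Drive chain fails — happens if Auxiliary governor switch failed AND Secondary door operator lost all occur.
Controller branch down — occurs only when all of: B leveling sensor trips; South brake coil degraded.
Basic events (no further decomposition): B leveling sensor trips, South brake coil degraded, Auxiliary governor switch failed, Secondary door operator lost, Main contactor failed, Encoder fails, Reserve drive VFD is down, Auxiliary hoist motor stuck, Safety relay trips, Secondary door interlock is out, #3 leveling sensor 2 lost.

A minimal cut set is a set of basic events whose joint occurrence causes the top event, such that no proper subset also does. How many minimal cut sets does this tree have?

Controller branch down [AND]: one cut set from each child combined → 1 × 1 = 1 cut set(s).
Drive chain fails [AND]: one cut set from each child combined → 1 × 1 = 1 cut set(s).
Safety circuit down [AND]: one cut set from each child combined → 1 × 1 = 1 cut set(s).
Brake release unavailable [OR]: union of children's cut sets → 3 cut set(s).
Door loop lost [AND]: one cut set from each child combined → 1 × 1 = 1 cut set(s).
Leveling path down [AND]: one cut set from each child combined → 1 × 1 = 1 cut set(s).
Elevator stuck between floors [OR]: union of children's cut sets → 6 cut set(s).
Minimal cut sets: {B leveling sensor trips, South brake coil degraded}; {Auxiliary governor switch failed, Secondary door operator lost}; {Encoder fails, Main contactor failed}; {Auxiliary hoist motor stuck, Reserve drive VFD is down, Safety relay trips}; {Secondary door interlock is out}; {#3 leveling sensor 2 lost}.

6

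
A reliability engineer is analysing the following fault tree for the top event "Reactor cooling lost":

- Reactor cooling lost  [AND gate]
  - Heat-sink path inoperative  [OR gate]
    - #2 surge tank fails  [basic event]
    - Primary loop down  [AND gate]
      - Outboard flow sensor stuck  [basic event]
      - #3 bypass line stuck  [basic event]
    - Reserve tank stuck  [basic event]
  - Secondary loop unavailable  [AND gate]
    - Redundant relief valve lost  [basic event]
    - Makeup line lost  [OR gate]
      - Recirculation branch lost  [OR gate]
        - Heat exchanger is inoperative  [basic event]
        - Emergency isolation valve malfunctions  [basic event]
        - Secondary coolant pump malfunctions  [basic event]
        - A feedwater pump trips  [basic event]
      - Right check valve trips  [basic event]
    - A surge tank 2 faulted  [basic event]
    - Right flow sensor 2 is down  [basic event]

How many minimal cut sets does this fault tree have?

Primary loop down [AND]: one cut set from each child combined → 1 × 1 = 1 cut set(s).
Heat-sink path inoperative [OR]: union of children's cut sets → 3 cut set(s).
Recirculation branch lost [OR]: union of children's cut sets → 4 cut set(s).
Makeup line lost [OR]: union of children's cut sets → 5 cut set(s).
Secondary loop unavailable [AND]: one cut set from each child combined → 1 × 5 × 1 × 1 = 5 cut set(s).
Reactor cooling lost [AND]: one cut set from each child combined → 3 × 5 = 15 cut set(s).

15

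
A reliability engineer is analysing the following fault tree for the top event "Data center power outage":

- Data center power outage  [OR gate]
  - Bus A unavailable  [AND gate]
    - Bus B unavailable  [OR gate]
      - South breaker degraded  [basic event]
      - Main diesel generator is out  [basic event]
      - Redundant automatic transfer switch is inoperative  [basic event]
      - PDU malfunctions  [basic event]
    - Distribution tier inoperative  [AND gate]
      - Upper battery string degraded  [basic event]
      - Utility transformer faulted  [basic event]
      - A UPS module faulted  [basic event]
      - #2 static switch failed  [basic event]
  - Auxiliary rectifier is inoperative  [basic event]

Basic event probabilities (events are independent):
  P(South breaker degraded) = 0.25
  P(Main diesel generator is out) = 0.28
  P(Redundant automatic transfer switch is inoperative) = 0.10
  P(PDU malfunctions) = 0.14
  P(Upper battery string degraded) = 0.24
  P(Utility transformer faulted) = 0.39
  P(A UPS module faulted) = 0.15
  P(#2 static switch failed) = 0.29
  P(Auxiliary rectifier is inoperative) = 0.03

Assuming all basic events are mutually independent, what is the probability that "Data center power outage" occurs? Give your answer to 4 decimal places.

0.0323

P(Bus B unavailable) [OR] = 1 − (1−0.25) × (1−0.28) × (1−0.10) × (1−0.14) = 0.582040
P(Distribution tier inoperative) [AND] = 0.24 × 0.39 × 0.15 × 0.29 = 0.004072
P(Bus A unavailable) [AND] = 0.582040 × 0.004072 = 0.002370
P(Data center power outage) [OR] = 1 − (1−0.002370) × (1−0.03) = 0.032299
Rounded to 4 decimal places: P(Data center power outage) ≈ 0.0323.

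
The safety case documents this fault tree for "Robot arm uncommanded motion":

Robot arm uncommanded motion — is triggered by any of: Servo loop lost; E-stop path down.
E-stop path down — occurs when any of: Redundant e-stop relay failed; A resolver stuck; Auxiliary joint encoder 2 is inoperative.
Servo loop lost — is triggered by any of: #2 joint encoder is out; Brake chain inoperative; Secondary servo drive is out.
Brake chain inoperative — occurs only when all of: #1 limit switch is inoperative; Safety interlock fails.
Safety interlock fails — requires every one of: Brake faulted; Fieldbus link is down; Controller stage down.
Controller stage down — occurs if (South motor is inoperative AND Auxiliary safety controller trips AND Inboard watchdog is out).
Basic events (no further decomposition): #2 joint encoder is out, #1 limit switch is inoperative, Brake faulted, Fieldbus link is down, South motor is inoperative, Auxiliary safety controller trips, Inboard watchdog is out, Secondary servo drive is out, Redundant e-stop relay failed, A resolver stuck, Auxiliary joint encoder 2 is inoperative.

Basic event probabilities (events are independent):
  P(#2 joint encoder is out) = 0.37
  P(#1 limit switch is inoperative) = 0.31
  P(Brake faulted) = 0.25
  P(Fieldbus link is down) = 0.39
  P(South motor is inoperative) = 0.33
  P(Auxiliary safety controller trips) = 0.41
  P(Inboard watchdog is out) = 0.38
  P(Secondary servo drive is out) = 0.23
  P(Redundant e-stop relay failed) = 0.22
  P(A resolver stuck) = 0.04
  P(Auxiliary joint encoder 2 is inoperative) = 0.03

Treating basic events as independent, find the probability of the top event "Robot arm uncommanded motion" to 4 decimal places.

0.6482

P(Controller stage down) [AND] = 0.33 × 0.41 × 0.38 = 0.051414
P(Safety interlock fails) [AND] = 0.25 × 0.39 × 0.051414 = 0.005013
P(Brake chain inoperative) [AND] = 0.31 × 0.005013 = 0.001554
P(Servo loop lost) [OR] = 1 − (1−0.37) × (1−0.001554) × (1−0.23) = 0.515654
P(E-stop path down) [OR] = 1 − (1−0.22) × (1−0.04) × (1−0.03) = 0.273664
P(Robot arm uncommanded motion) [OR] = 1 − (1−0.515654) × (1−0.273664) = 0.648202
Rounded to 4 decimal places: P(Robot arm uncommanded motion) ≈ 0.6482.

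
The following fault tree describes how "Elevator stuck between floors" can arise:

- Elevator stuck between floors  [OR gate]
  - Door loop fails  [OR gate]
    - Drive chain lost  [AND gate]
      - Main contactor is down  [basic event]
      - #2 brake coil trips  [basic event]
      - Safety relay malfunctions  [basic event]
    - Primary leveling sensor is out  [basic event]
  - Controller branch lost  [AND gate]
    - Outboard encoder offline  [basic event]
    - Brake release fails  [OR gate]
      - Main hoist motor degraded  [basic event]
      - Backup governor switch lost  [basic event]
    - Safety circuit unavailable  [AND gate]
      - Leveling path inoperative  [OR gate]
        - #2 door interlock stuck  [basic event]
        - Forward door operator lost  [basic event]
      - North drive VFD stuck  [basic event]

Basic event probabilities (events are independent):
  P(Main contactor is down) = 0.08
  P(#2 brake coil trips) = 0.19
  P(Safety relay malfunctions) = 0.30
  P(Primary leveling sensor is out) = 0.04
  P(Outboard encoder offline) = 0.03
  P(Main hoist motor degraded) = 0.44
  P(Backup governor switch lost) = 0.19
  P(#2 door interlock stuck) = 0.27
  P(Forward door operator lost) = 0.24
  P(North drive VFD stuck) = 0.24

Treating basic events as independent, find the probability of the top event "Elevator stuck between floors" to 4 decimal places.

0.0461

P(Drive chain lost) [AND] = 0.08 × 0.19 × 0.30 = 0.004560
P(Door loop fails) [OR] = 1 − (1−0.004560) × (1−0.04) = 0.044378
P(Brake release fails) [OR] = 1 − (1−0.44) × (1−0.19) = 0.546400
P(Leveling path inoperative) [OR] = 1 − (1−0.27) × (1−0.24) = 0.445200
P(Safety circuit unavailable) [AND] = 0.445200 × 0.24 = 0.106848
P(Controller branch lost) [AND] = 0.03 × 0.546400 × 0.106848 = 0.001751
P(Elevator stuck between floors) [OR] = 1 − (1−0.044378) × (1−0.001751) = 0.046051
Rounded to 4 decimal places: P(Elevator stuck between floors) ≈ 0.0461.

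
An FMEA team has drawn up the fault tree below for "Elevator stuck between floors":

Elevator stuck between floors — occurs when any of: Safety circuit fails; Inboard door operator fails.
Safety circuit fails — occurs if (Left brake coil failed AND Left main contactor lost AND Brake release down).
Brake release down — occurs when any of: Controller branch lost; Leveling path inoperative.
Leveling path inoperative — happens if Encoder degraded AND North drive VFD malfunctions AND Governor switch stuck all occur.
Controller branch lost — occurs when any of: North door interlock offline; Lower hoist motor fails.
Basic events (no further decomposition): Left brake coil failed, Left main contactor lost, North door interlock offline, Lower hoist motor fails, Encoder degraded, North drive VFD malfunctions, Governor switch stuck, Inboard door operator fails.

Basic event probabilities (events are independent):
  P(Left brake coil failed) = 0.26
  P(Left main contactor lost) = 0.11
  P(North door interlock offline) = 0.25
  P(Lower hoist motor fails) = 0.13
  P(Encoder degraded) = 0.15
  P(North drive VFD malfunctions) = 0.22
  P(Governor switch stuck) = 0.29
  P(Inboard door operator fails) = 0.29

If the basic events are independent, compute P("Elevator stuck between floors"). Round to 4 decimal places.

P(Controller branch lost) [OR] = 1 − (1−0.25) × (1−0.13) = 0.347500
P(Leveling path inoperative) [AND] = 0.15 × 0.22 × 0.29 = 0.009570
P(Brake release down) [OR] = 1 − (1−0.347500) × (1−0.009570) = 0.353744
P(Safety circuit fails) [AND] = 0.26 × 0.11 × 0.353744 = 0.010117
P(Elevator stuck between floors) [OR] = 1 − (1−0.010117) × (1−0.29) = 0.297183
Rounded to 4 decimal places: P(Elevator stuck between floors) ≈ 0.2972.

0.2972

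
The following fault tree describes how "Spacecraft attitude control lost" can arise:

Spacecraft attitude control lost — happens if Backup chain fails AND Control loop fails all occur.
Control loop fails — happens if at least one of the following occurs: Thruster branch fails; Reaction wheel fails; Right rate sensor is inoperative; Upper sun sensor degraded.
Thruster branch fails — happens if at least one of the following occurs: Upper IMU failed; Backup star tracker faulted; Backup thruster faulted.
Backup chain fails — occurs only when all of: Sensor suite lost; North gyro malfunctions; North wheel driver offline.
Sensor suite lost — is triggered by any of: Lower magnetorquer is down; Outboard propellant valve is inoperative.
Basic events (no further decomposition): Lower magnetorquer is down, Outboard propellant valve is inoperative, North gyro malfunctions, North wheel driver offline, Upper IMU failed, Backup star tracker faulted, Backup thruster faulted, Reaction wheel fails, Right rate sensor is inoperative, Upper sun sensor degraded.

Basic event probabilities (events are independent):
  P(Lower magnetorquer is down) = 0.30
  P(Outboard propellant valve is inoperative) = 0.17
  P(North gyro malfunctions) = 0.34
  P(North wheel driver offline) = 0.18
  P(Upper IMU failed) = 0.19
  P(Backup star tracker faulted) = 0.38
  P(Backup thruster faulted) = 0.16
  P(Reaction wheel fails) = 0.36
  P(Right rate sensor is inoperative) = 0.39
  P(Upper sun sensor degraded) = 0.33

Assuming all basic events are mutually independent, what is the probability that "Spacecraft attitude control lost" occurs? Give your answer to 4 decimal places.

P(Sensor suite lost) [OR] = 1 − (1−0.30) × (1−0.17) = 0.419000
P(Backup chain fails) [AND] = 0.419000 × 0.34 × 0.18 = 0.025643
P(Thruster branch fails) [OR] = 1 − (1−0.19) × (1−0.38) × (1−0.16) = 0.578152
P(Control loop fails) [OR] = 1 − (1−0.578152) × (1−0.36) × (1−0.39) × (1−0.33) = 0.889658
P(Spacecraft attitude control lost) [AND] = 0.025643 × 0.889658 = 0.022814
Rounded to 4 decimal places: P(Spacecraft attitude control lost) ≈ 0.0228.

0.0228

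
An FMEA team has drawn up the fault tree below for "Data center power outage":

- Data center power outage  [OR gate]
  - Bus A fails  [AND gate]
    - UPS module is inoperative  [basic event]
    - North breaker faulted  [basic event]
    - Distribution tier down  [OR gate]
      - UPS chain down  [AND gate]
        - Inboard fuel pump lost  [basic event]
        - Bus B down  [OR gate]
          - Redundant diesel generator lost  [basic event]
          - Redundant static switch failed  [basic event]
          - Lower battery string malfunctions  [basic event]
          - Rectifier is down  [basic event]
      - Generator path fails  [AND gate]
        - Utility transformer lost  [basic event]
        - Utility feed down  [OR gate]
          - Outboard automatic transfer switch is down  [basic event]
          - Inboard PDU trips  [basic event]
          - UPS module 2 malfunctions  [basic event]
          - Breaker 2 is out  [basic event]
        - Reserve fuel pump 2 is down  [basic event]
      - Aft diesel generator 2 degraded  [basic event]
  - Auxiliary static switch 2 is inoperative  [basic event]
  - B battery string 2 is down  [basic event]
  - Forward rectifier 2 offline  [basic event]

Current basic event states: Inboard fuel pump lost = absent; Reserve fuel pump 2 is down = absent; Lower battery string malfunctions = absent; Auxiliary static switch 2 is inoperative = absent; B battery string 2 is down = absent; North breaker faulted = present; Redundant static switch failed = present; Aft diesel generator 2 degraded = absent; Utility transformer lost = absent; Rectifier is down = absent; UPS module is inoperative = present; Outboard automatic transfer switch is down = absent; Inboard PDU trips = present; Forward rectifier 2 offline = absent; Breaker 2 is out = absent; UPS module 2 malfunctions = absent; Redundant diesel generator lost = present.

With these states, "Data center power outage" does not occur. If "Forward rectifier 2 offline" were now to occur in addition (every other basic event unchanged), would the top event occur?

Counterfactual: set "Forward rectifier 2 offline" to occurred.
Bus B down [OR]: Redundant diesel generator lost=occurs, Redundant static switch failed=occurs, Lower battery string malfunctions=not, Rectifier is down=not → at least one input occurs → occurs.
UPS chain down [AND]: Inboard fuel pump lost=not, Bus B down=occurs → not all inputs occur → does not occur.
Utility feed down [OR]: Outboard automatic transfer switch is down=not, Inboard PDU trips=occurs, UPS module 2 malfunctions=not, Breaker 2 is out=not → at least one input occurs → occurs.
Generator path fails [AND]: Utility transformer lost=not, Utility feed down=occurs, Reserve fuel pump 2 is down=not → not all inputs occur → does not occur.
Distribution tier down [OR]: UPS chain down=not, Generator path fails=not, Aft diesel generator 2 degraded=not → no input occurs → does not occur.
Bus A fails [AND]: UPS module is inoperative=occurs, North breaker faulted=occurs, Distribution tier down=not → not all inputs occur → does not occur.
Data center power outage [OR]: Bus A fails=not, Auxiliary static switch 2 is inoperative=not, B battery string 2 is down=not, Forward rectifier 2 offline=occurs → at least one input occurs → occurs.

Yes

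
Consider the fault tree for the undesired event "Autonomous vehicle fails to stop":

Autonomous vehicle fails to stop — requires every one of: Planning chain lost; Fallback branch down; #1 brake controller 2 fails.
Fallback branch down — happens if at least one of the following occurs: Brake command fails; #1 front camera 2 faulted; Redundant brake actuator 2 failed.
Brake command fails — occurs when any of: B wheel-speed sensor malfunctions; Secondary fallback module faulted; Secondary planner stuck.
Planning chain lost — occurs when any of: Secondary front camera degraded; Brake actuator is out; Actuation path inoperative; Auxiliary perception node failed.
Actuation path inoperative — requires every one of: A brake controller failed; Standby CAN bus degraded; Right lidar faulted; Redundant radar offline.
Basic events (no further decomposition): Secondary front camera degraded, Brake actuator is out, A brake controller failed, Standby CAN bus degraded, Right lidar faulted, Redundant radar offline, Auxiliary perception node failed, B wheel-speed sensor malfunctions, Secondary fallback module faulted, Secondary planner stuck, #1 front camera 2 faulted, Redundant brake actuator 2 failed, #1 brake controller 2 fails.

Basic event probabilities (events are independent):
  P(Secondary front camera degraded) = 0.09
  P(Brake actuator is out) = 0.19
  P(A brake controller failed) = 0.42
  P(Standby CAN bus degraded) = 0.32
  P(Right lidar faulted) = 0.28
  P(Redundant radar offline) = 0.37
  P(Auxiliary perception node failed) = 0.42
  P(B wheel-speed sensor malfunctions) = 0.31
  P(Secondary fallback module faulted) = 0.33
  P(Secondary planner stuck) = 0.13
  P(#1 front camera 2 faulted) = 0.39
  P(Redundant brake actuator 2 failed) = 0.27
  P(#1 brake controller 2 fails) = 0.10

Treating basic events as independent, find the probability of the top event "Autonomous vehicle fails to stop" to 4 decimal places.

0.0475

P(Actuation path inoperative) [AND] = 0.42 × 0.32 × 0.28 × 0.37 = 0.013924
P(Planning chain lost) [OR] = 1 − (1−0.09) × (1−0.19) × (1−0.013924) × (1−0.42) = 0.578435
P(Brake command fails) [OR] = 1 − (1−0.31) × (1−0.33) × (1−0.13) = 0.597799
P(Fallback branch down) [OR] = 1 − (1−0.597799) × (1−0.39) × (1−0.27) = 0.820900
P(Autonomous vehicle fails to stop) [AND] = 0.578435 × 0.820900 × 0.10 = 0.047484
Rounded to 4 decimal places: P(Autonomous vehicle fails to stop) ≈ 0.0475.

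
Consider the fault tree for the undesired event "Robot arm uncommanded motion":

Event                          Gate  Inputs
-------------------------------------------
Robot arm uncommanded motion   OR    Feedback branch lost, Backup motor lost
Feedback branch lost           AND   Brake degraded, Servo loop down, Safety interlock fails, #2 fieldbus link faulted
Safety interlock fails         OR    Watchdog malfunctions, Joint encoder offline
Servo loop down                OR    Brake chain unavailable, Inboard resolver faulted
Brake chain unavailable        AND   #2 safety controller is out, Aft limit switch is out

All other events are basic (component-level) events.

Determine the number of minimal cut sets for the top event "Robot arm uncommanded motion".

Brake chain unavailable [AND]: one cut set from each child combined → 1 × 1 = 1 cut set(s).
Servo loop down [OR]: union of children's cut sets → 2 cut set(s).
Safety interlock fails [OR]: union of children's cut sets → 2 cut set(s).
Feedback branch lost [AND]: one cut set from each child combined → 1 × 2 × 2 × 1 = 4 cut set(s).
Robot arm uncommanded motion [OR]: union of children's cut sets → 5 cut set(s).
Minimal cut sets: {#2 fieldbus link faulted, #2 safety controller is out, Aft limit switch is out, Brake degraded, Watchdog malfunctions}; {#2 fieldbus link faulted, #2 safety controller is out, Aft limit switch is out, Brake degraded, Joint encoder offline}; {#2 fieldbus link faulted, Brake degraded, Inboard resolver faulted, Watchdog malfunctions}; {#2 fieldbus link faulted, Brake degraded, Inboard resolver faulted, Joint encoder offline}; {Backup motor lost}.

5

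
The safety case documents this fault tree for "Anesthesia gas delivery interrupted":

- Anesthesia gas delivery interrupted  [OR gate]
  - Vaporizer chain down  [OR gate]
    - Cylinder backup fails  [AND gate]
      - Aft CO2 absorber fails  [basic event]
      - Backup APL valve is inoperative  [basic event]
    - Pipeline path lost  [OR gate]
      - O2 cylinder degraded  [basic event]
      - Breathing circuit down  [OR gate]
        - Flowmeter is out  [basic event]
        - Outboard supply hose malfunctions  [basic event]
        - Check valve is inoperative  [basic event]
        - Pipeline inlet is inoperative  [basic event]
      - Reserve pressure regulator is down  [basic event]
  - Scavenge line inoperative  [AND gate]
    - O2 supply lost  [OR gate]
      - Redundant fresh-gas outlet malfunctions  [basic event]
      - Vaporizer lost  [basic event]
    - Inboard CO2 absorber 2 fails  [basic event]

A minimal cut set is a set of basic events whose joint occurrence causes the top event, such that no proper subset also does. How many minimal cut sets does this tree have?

Cylinder backup fails [AND]: one cut set from each child combined → 1 × 1 = 1 cut set(s).
Breathing circuit down [OR]: union of children's cut sets → 4 cut set(s).
Pipeline path lost [OR]: union of children's cut sets → 6 cut set(s).
Vaporizer chain down [OR]: union of children's cut sets → 7 cut set(s).
O2 supply lost [OR]: union of children's cut sets → 2 cut set(s).
Scavenge line inoperative [AND]: one cut set from each child combined → 2 × 1 = 2 cut set(s).
Anesthesia gas delivery interrupted [OR]: union of children's cut sets → 9 cut set(s).
Minimal cut sets: {Aft CO2 absorber fails, Backup APL valve is inoperative}; {O2 cylinder degraded}; {Flowmeter is out}; {Outboard supply hose malfunctions}; {Check valve is inoperative}; {Pipeline inlet is inoperative}; {Reserve pressure regulator is down}; {Inboard CO2 absorber 2 fails, Redundant fresh-gas outlet malfunctions}; {Inboard CO2 absorber 2 fails, Vaporizer lost}.

9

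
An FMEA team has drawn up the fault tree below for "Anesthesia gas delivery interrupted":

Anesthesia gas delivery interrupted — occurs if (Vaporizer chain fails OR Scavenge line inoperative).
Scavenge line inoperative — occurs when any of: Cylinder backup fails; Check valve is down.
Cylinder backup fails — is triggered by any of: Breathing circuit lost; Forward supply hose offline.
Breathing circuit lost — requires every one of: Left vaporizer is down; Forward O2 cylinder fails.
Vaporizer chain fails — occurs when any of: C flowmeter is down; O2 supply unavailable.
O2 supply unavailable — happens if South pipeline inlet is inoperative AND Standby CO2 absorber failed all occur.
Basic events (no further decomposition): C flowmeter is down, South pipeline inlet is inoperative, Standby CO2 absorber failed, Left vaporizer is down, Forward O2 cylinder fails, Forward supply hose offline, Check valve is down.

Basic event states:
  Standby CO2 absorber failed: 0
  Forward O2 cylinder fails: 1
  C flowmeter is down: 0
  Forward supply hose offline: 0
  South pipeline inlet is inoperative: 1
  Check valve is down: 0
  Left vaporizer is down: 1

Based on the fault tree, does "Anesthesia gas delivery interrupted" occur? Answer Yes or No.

Yes

O2 supply unavailable [AND]: South pipeline inlet is inoperative=occurs, Standby CO2 absorber failed=not → not all inputs occur → does not occur.
Vaporizer chain fails [OR]: C flowmeter is down=not, O2 supply unavailable=not → no input occurs → does not occur.
Breathing circuit lost [AND]: Left vaporizer is down=occurs, Forward O2 cylinder fails=occurs → all inputs occur → occurs.
Cylinder backup fails [OR]: Breathing circuit lost=occurs, Forward supply hose offline=not → at least one input occurs → occurs.
Scavenge line inoperative [OR]: Cylinder backup fails=occurs, Check valve is down=not → at least one input occurs → occurs.
Anesthesia gas delivery interrupted [OR]: Vaporizer chain fails=not, Scavenge line inoperative=occurs → at least one input occurs → occurs.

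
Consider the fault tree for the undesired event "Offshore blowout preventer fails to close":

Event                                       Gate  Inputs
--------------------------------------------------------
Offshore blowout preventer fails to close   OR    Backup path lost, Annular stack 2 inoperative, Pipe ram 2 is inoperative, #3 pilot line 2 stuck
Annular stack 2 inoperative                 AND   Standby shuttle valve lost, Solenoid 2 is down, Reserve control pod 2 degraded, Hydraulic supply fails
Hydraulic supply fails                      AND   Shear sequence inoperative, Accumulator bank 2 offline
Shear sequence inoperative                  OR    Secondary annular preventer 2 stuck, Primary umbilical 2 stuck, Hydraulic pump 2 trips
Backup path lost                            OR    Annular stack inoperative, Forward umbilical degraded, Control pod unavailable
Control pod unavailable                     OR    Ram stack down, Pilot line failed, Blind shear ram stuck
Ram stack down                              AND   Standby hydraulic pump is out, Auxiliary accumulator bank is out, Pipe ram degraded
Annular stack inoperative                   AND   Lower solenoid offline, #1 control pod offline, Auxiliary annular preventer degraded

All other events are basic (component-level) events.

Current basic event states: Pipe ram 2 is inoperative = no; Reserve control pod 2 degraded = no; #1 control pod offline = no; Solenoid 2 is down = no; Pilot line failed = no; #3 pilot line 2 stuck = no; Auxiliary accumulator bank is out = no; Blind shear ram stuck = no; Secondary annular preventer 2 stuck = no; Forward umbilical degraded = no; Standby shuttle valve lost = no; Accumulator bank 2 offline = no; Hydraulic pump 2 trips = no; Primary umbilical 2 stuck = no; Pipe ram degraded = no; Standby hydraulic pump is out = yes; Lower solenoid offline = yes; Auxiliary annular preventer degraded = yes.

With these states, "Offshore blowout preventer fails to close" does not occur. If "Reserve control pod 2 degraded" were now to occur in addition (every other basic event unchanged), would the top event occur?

No

Counterfactual: set "Reserve control pod 2 degraded" to occurred.
Annular stack inoperative [AND]: Lower solenoid offline=occurs, #1 control pod offline=not, Auxiliary annular preventer degraded=occurs → not all inputs occur → does not occur.
Ram stack down [AND]: Standby hydraulic pump is out=occurs, Auxiliary accumulator bank is out=not, Pipe ram degraded=not → not all inputs occur → does not occur.
Control pod unavailable [OR]: Ram stack down=not, Pilot line failed=not, Blind shear ram stuck=not → no input occurs → does not occur.
Backup path lost [OR]: Annular stack inoperative=not, Forward umbilical degraded=not, Control pod unavailable=not → no input occurs → does not occur.
Shear sequence inoperative [OR]: Secondary annular preventer 2 stuck=not, Primary umbilical 2 stuck=not, Hydraulic pump 2 trips=not → no input occurs → does not occur.
Hydraulic supply fails [AND]: Shear sequence inoperative=not, Accumulator bank 2 offline=not → not all inputs occur → does not occur.
Annular stack 2 inoperative [AND]: Standby shuttle valve lost=not, Solenoid 2 is down=not, Reserve control pod 2 degraded=occurs, Hydraulic supply fails=not → not all inputs occur → does not occur.
Offshore blowout preventer fails to close [OR]: Backup path lost=not, Annular stack 2 inoperative=not, Pipe ram 2 is inoperative=not, #3 pilot line 2 stuck=not → no input occurs → does not occur.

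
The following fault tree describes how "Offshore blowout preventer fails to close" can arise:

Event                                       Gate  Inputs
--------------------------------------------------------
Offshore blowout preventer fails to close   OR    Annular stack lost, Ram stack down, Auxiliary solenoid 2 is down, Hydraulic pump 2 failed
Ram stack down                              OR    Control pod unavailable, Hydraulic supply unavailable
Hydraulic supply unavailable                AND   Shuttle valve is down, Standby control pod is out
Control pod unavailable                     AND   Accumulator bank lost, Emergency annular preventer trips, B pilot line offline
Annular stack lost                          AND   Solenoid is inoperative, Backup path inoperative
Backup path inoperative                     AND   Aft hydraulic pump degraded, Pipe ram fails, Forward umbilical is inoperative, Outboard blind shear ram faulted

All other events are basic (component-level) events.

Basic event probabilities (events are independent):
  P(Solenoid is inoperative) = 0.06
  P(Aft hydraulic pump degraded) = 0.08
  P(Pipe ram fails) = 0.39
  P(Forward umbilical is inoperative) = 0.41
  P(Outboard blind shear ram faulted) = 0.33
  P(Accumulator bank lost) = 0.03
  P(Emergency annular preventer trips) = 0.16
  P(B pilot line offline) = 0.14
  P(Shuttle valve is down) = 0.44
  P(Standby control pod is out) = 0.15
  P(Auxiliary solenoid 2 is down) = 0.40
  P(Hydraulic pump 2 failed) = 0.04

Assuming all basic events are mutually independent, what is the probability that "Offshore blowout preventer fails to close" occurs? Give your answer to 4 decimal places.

0.4625

P(Backup path inoperative) [AND] = 0.08 × 0.39 × 0.41 × 0.33 = 0.004221
P(Annular stack lost) [AND] = 0.06 × 0.004221 = 0.000253
P(Control pod unavailable) [AND] = 0.03 × 0.16 × 0.14 = 0.000672
P(Hydraulic supply unavailable) [AND] = 0.44 × 0.15 = 0.066000
P(Ram stack down) [OR] = 1 − (1−0.000672) × (1−0.066000) = 0.066628
P(Offshore blowout preventer fails to close) [OR] = 1 − (1−0.000253) × (1−0.066628) × (1−0.40) × (1−0.04) = 0.462514
Rounded to 4 decimal places: P(Offshore blowout preventer fails to close) ≈ 0.4625.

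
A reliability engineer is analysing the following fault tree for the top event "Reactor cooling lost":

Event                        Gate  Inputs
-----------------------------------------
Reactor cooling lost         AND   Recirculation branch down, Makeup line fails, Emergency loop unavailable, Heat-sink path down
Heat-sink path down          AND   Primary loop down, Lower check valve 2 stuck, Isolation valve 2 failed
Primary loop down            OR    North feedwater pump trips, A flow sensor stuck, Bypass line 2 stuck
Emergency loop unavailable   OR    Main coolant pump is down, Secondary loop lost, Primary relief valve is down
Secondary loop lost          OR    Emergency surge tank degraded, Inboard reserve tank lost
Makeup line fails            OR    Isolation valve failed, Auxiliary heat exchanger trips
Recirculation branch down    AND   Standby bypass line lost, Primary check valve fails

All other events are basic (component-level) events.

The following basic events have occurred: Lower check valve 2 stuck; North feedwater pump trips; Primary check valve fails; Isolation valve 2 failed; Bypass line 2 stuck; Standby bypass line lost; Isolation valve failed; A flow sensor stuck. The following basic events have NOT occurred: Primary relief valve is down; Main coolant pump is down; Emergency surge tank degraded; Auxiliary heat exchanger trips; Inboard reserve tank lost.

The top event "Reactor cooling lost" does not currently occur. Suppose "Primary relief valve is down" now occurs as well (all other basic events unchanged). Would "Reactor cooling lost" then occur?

Counterfactual: set "Primary relief valve is down" to occurred.
Recirculation branch down [AND]: Standby bypass line lost=occurs, Primary check valve fails=occurs → all inputs occur → occurs.
Makeup line fails [OR]: Isolation valve failed=occurs, Auxiliary heat exchanger trips=not → at least one input occurs → occurs.
Secondary loop lost [OR]: Emergency surge tank degraded=not, Inboard reserve tank lost=not → no input occurs → does not occur.
Emergency loop unavailable [OR]: Main coolant pump is down=not, Secondary loop lost=not, Primary relief valve is down=occurs → at least one input occurs → occurs.
Primary loop down [OR]: North feedwater pump trips=occurs, A flow sensor stuck=occurs, Bypass line 2 stuck=occurs → at least one input occurs → occurs.
Heat-sink path down [AND]: Primary loop down=occurs, Lower check valve 2 stuck=occurs, Isolation valve 2 failed=occurs → all inputs occur → occurs.
Reactor cooling lost [AND]: Recirculation branch down=occurs, Makeup line fails=occurs, Emergency loop unavailable=occurs, Heat-sink path down=occurs → all inputs occur → occurs.

Yes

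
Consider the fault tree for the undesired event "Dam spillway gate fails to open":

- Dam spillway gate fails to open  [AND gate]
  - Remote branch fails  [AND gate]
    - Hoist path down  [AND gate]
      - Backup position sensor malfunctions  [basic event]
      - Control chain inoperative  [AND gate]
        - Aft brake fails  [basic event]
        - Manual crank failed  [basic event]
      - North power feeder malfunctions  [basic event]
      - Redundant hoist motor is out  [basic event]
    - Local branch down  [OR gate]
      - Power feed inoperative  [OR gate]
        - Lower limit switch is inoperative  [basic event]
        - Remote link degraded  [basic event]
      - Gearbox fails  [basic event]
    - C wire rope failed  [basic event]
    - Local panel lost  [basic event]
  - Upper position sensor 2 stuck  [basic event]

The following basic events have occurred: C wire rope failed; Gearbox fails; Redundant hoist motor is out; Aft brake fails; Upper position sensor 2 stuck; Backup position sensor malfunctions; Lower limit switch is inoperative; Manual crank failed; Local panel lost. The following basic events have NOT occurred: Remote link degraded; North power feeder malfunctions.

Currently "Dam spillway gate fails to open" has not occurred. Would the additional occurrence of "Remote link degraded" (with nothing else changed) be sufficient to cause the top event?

No

Counterfactual: set "Remote link degraded" to occurred.
Control chain inoperative [AND]: Aft brake fails=occurs, Manual crank failed=occurs → all inputs occur → occurs.
Hoist path down [AND]: Backup position sensor malfunctions=occurs, Control chain inoperative=occurs, North power feeder malfunctions=not, Redundant hoist motor is out=occurs → not all inputs occur → does not occur.
Power feed inoperative [OR]: Lower limit switch is inoperative=occurs, Remote link degraded=occurs → at least one input occurs → occurs.
Local branch down [OR]: Power feed inoperative=occurs, Gearbox fails=occurs → at least one input occurs → occurs.
Remote branch fails [AND]: Hoist path down=not, Local branch down=occurs, C wire rope failed=occurs, Local panel lost=occurs → not all inputs occur → does not occur.
Dam spillway gate fails to open [AND]: Remote branch fails=not, Upper position sensor 2 stuck=occurs → not all inputs occur → does not occur.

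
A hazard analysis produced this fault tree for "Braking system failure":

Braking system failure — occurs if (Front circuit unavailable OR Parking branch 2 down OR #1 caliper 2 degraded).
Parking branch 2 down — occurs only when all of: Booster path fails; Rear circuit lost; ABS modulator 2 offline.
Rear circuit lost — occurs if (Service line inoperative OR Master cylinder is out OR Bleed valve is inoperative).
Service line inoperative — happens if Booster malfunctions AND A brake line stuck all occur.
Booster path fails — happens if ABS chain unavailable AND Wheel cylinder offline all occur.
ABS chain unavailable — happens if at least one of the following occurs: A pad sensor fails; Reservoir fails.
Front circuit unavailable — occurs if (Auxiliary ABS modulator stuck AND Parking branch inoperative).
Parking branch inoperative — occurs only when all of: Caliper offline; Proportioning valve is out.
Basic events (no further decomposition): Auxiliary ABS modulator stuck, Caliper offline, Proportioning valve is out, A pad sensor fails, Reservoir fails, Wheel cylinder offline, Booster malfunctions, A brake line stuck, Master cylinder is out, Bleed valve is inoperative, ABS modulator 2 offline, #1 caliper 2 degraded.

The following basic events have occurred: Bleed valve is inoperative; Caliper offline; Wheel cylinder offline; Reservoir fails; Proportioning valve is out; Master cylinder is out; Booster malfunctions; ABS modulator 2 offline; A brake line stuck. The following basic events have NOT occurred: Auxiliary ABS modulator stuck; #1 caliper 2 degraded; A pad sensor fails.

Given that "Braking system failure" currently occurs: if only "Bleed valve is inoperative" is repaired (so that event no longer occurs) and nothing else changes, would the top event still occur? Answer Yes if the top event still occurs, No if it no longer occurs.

Yes

Counterfactual: set "Bleed valve is inoperative" to not occurred.
Parking branch inoperative [AND]: Caliper offline=occurs, Proportioning valve is out=occurs → all inputs occur → occurs.
Front circuit unavailable [AND]: Auxiliary ABS modulator stuck=not, Parking branch inoperative=occurs → not all inputs occur → does not occur.
ABS chain unavailable [OR]: A pad sensor fails=not, Reservoir fails=occurs → at least one input occurs → occurs.
Booster path fails [AND]: ABS chain unavailable=occurs, Wheel cylinder offline=occurs → all inputs occur → occurs.
Service line inoperative [AND]: Booster malfunctions=occurs, A brake line stuck=occurs → all inputs occur → occurs.
Rear circuit lost [OR]: Service line inoperative=occurs, Master cylinder is out=occurs, Bleed valve is inoperative=not → at least one input occurs → occurs.
Parking branch 2 down [AND]: Booster path fails=occurs, Rear circuit lost=occurs, ABS modulator 2 offline=occurs → all inputs occur → occurs.
Braking system failure [OR]: Front circuit unavailable=not, Parking branch 2 down=occurs, #1 caliper 2 degraded=not → at least one input occurs → occurs.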